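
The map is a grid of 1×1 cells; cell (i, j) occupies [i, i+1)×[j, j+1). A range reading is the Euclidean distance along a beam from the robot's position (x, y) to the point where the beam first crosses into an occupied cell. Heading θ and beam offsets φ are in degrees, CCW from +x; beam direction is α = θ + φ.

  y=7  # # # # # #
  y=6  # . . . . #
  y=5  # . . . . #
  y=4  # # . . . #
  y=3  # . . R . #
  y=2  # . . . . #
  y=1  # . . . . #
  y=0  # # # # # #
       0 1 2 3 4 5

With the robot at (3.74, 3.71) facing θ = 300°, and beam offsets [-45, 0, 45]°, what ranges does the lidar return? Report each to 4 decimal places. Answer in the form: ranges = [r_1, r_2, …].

ranges = [2.8056, 2.5200, 1.3044]

beam 1: φ=-45°, α=255°
  d=(-0.2588,-0.9659)  start (3,3)  tX=2.8591 tY=0.7350  stride 1/|dx|=3.8637 1/|dy|=1.0353
    cross y-line → (3,2), t=0.7350
    cross y-line → (3,1), t=1.7703
    cross y-line → (3,0), t=2.8056 (wall)
  → r_1 = 2.8056
beam 2: φ=0°, α=300°
  d=(0.5000,-0.8660)  start (3,3)  tX=0.5200 tY=0.8198  stride 1/|dx|=2.0000 1/|dy|=1.1547
    cross x-line → (4,3), t=0.5200
    cross y-line → (4,2), t=0.8198
    cross y-line → (4,1), t=1.9745
    cross x-line → (5,1), t=2.5200 (wall)
  → r_2 = 2.5200
beam 3: φ=45°, α=345°
  d=(0.9659,-0.2588)  start (3,3)  tX=0.2692 tY=2.7432  stride 1/|dx|=1.0353 1/|dy|=3.8637
    cross x-line → (4,3), t=0.2692
    cross x-line → (5,3), t=1.3044 (wall)
  → r_3 = 1.3044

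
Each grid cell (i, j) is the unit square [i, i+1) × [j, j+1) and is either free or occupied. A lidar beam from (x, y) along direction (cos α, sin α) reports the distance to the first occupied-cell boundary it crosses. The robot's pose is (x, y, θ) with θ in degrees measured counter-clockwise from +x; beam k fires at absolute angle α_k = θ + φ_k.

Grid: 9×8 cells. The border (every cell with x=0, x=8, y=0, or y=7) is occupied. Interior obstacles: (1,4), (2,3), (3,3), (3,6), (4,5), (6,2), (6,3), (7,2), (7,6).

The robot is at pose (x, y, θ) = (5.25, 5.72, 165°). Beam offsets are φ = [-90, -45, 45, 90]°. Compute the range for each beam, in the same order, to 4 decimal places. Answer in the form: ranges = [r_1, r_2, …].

beam 1: φ=-90°, α=75°
  d=(0.2588,0.9659)  start (5,5)  tX=2.8978 tY=0.2899  stride 1/|dx|=3.8637 1/|dy|=1.0353
    cross y-line → (5,6), t=0.2899
    cross y-line → (5,7), t=1.3252 (wall)
  → r_1 = 1.3252
beam 2: φ=-45°, α=120°
  d=(-0.5000,0.8660)  start (5,5)  tX=0.5000 tY=0.3233  stride 1/|dx|=2.0000 1/|dy|=1.1547
    cross y-line → (5,6), t=0.3233
    cross x-line → (4,6), t=0.5000
    cross y-line → (4,7), t=1.4780 (wall)
  → r_2 = 1.4780
beam 3: φ=45°, α=210°
  d=(-0.8660,-0.5000)  start (5,5)  tX=0.2887 tY=1.4400  stride 1/|dx|=1.1547 1/|dy|=2.0000
    cross x-line → (4,5), t=0.2887 (wall)
  → r_3 = 0.2887
beam 4: φ=90°, α=255°
  d=(-0.2588,-0.9659)  start (5,5)  tX=0.9659 tY=0.7454  stride 1/|dx|=3.8637 1/|dy|=1.0353
    cross y-line → (5,4), t=0.7454
    cross x-line → (4,4), t=0.9659
    cross y-line → (4,3), t=1.7807
    cross y-line → (4,2), t=2.8160
    cross y-line → (4,1), t=3.8512
    cross x-line → (3,1), t=4.8296
    cross y-line → (3,0), t=4.8865 (wall)
  → r_4 = 4.8865

ranges = [1.3252, 1.4780, 0.2887, 4.8865]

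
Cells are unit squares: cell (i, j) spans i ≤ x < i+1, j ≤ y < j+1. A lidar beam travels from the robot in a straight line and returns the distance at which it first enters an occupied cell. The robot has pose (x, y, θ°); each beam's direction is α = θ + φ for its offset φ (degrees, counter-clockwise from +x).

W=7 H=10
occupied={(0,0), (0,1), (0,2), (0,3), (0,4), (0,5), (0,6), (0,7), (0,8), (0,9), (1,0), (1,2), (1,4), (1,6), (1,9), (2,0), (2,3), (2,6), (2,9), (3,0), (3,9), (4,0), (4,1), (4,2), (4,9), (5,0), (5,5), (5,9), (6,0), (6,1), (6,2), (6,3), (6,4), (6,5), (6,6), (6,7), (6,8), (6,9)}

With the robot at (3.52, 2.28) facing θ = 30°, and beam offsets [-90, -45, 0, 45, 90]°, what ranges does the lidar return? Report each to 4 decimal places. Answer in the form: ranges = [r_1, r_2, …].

ranges = [0.9600, 0.4969, 0.5543, 6.9571, 1.0400]

beam 1: φ=-90°, α=300°
  direction (0.5000, -0.8660); cell (3,2); t to first gridline: x 0.9600, y 0.3233 (then +2.0000 / +1.1547)
    (3,1) via y @ 0.3233
    (4,1) via x @ 0.9600  # hit
  → r_1 = 0.9600
beam 2: φ=-45°, α=345°
  direction (0.9659, -0.2588); cell (3,2); t to first gridline: x 0.4969, y 1.0818 (then +1.0353 / +3.8637)
    (4,2) via x @ 0.4969  # hit
  → r_2 = 0.4969
beam 3: φ=0°, α=30°
  direction (0.8660, 0.5000); cell (3,2); t to first gridline: x 0.5543, y 1.4400 (then +1.1547 / +2.0000)
    (4,2) via x @ 0.5543  # hit
  → r_3 = 0.5543
beam 4: φ=45°, α=75°
  direction (0.2588, 0.9659); cell (3,2); t to first gridline: x 1.8546, y 0.7454 (then +3.8637 / +1.0353)
    (3,3) via y @ 0.7454
    (3,4) via y @ 1.7807
    (4,4) via x @ 1.8546
    (4,5) via y @ 2.8160
    (4,6) via y @ 3.8512
    (4,7) via y @ 4.8865
    (5,7) via x @ 5.7183
    (5,8) via y @ 5.9218
    (5,9) via y @ 6.9571  # hit
  → r_4 = 6.9571
beam 5: φ=90°, α=120°
  direction (-0.5000, 0.8660); cell (3,2); t to first gridline: x 1.0400, y 0.8314 (then +2.0000 / +1.1547)
    (3,3) via y @ 0.8314
    (2,3) via x @ 1.0400  # hit
  → r_5 = 1.0400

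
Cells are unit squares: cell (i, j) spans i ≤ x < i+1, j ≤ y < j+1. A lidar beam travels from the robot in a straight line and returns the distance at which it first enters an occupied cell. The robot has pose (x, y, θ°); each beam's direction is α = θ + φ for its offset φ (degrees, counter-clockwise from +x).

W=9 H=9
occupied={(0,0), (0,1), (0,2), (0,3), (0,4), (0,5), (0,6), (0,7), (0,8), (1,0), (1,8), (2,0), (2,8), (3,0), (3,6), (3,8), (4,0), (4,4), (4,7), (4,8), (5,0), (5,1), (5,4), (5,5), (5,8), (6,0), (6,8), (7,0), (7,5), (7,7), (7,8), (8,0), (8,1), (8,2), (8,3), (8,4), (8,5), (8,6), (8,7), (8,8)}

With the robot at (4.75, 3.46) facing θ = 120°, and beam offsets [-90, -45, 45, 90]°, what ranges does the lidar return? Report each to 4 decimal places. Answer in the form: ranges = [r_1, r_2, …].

ranges = [1.0800, 0.5590, 3.8823, 4.3301]

beam 1: φ=-90°, α=30°
  d=(0.8660,0.5000)  start (4,3)  tX=0.2887 tY=1.0800  stride 1/|dx|=1.1547 1/|dy|=2.0000
    cross x-line → (5,3), t=0.2887
    cross y-line → (5,4), t=1.0800 (wall)
  → r_1 = 1.0800
beam 2: φ=-45°, α=75°
  d=(0.2588,0.9659)  start (4,3)  tX=0.9659 tY=0.5590  stride 1/|dx|=3.8637 1/|dy|=1.0353
    cross y-line → (4,4), t=0.5590 (wall)
  → r_2 = 0.5590
beam 3: φ=45°, α=165°
  d=(-0.9659,0.2588)  start (4,3)  tX=0.7765 tY=2.0864  stride 1/|dx|=1.0353 1/|dy|=3.8637
    cross x-line → (3,3), t=0.7765
    cross x-line → (2,3), t=1.8117
    cross y-line → (2,4), t=2.0864
    cross x-line → (1,4), t=2.8470
    cross x-line → (0,4), t=3.8823 (wall)
  → r_3 = 3.8823
beam 4: φ=90°, α=210°
  d=(-0.8660,-0.5000)  start (4,3)  tX=0.8660 tY=0.9200  stride 1/|dx|=1.1547 1/|dy|=2.0000
    cross x-line → (3,3), t=0.8660
    cross y-line → (3,2), t=0.9200
    cross x-line → (2,2), t=2.0207
    cross y-line → (2,1), t=2.9200
    cross x-line → (1,1), t=3.1754
    cross x-line → (0,1), t=4.3301 (wall)
  → r_4 = 4.3301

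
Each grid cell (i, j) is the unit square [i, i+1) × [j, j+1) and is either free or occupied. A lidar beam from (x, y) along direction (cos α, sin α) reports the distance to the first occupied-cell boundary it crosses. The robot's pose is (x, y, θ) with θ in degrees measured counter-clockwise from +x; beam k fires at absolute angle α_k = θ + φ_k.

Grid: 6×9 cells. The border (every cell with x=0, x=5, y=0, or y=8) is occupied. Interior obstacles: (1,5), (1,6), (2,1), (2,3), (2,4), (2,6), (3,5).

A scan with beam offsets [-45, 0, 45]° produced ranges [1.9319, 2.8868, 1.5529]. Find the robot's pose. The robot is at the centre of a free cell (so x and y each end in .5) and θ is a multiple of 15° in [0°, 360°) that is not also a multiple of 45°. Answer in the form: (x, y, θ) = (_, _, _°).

(x, y, θ) = (3.5, 3.5, 300°)

Candidates: 21 free-cell centres × 16 headings = 336 poses. Raycast each; keep the one whose scan matches to 4 dp.
  (2.5, 2.5, 195°): beam 1 = 1.7321 ≠ 1.9319 ✗
  (1.5, 2.5, 240°): beam 1 = 0.5176 ≠ 1.9319 ✗
  (4.5, 4.5, 105°): beam 1 = 1.0000 ≠ 1.9319 ✗
  (4.5, 6.5, 285°): beam 1 = 1.0000 ≠ 1.9319 ✗
  …
  (3.5, 3.5, 300°): r_1=1.9319, r_2=2.8868, r_3=1.5529 — all match ✓
No second candidate reproduces the full scan.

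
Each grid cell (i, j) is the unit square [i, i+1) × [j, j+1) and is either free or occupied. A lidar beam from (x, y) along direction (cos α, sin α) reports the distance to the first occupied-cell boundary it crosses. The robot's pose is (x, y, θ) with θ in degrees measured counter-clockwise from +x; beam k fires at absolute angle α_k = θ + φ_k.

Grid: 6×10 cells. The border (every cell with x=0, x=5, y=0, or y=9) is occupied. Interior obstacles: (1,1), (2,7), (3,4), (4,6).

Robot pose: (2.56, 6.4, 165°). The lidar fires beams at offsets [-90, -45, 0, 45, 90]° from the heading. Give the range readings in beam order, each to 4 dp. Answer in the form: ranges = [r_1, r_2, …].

beam 1: φ=-90°, α=75°
  dir = (cos 75°, sin 75°) = (0.2588, 0.9659); from cell (2,6)
  next x-line at t=1.7000, next y-line at t=0.6212; Δt_x=3.8637, Δt_y=1.0353
    y: enter (2,7) at t=0.6212 ← occupied
  → r_1 = 0.6212
beam 2: φ=-45°, α=120°
  dir = (cos 120°, sin 120°) = (-0.5000, 0.8660); from cell (2,6)
  next x-line at t=1.1200, next y-line at t=0.6928; Δt_x=2.0000, Δt_y=1.1547
    y: enter (2,7) at t=0.6928 ← occupied
  → r_2 = 0.6928
beam 3: φ=0°, α=165°
  dir = (cos 165°, sin 165°) = (-0.9659, 0.2588); from cell (2,6)
  next x-line at t=0.5798, next y-line at t=2.3182; Δt_x=1.0353, Δt_y=3.8637
    x: enter (1,6) at t=0.5798
    x: enter (0,6) at t=1.6150 ← occupied
  → r_3 = 1.6150
beam 4: φ=45°, α=210°
  dir = (cos 210°, sin 210°) = (-0.8660, -0.5000); from cell (2,6)
  next x-line at t=0.6466, next y-line at t=0.8000; Δt_x=1.1547, Δt_y=2.0000
    x: enter (1,6) at t=0.6466
    y: enter (1,5) at t=0.8000
    x: enter (0,5) at t=1.8013 ← occupied
  → r_4 = 1.8013
beam 5: φ=90°, α=255°
  dir = (cos 255°, sin 255°) = (-0.2588, -0.9659); from cell (2,6)
  next x-line at t=2.1637, next y-line at t=0.4141; Δt_x=3.8637, Δt_y=1.0353
    y: enter (2,5) at t=0.4141
    y: enter (2,4) at t=1.4494
    x: enter (1,4) at t=2.1637
    y: enter (1,3) at t=2.4847
    y: enter (1,2) at t=3.5199
    y: enter (1,1) at t=4.5552 ← occupied
  → r_5 = 4.5552

ranges = [0.6212, 0.6928, 1.6150, 1.8013, 4.5552]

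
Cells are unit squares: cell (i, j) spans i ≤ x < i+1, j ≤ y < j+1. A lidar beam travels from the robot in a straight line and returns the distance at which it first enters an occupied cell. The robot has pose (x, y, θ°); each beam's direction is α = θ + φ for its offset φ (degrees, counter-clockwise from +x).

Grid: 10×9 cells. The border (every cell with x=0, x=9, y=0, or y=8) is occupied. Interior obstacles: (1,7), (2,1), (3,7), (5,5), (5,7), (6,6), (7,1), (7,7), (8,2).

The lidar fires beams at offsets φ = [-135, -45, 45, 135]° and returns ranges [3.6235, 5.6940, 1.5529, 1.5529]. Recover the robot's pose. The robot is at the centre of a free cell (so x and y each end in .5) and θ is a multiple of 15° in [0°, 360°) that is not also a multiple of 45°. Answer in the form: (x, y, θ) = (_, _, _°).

(x, y, θ) = (4.5, 6.5, 330°)

The pose lattice has 47·16 = 752 candidates. Test each by forward raycasting.
  (4.5, 5.5, 60°): beam 1 = 4.6587 ≠ 3.6235 ✗
  (1.5, 6.5, 30°): beam 1 = 1.9319 ≠ 3.6235 ✗
  (4.5, 6.5, 240°): beam 1 = 1.5529 ≠ 3.6235 ✗
  …
  (4.5, 6.5, 330°): r_1=3.6235, r_2=5.6940, r_3=1.5529, r_4=1.5529 — all match ✓
Only this pose fits every beam.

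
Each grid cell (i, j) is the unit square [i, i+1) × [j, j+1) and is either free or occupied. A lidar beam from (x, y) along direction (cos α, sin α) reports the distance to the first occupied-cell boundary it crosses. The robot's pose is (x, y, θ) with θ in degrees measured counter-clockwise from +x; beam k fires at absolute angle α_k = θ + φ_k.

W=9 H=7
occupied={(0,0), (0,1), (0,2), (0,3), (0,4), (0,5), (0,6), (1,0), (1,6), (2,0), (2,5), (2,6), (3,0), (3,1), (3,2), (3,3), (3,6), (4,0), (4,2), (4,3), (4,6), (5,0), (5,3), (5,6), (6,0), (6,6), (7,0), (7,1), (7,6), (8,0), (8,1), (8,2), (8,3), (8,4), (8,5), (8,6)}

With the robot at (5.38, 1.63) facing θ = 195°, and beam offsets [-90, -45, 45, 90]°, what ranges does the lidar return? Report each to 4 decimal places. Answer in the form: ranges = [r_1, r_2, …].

beam 1: φ=-90°, α=105°
  cosα=-0.2588 sinα=0.9659 | (5,1) | tMaxX 1.4682 tMaxY 0.3831 | tΔX 3.8637 tΔY 1.0353
    t=0.3831 [y] (5,2)
    t=1.4183 [y] (5,3) — stop
  → r_1 = 1.4183
beam 2: φ=-45°, α=150°
  cosα=-0.8660 sinα=0.5000 | (5,1) | tMaxX 0.4388 tMaxY 0.7400 | tΔX 1.1547 tΔY 2.0000
    t=0.4388 [x] (4,1)
    t=0.7400 [y] (4,2) — stop
  → r_2 = 0.7400
beam 3: φ=45°, α=240°
  cosα=-0.5000 sinα=-0.8660 | (5,1) | tMaxX 0.7600 tMaxY 0.7275 | tΔX 2.0000 tΔY 1.1547
    t=0.7275 [y] (5,0) — stop
  → r_3 = 0.7275
beam 4: φ=90°, α=285°
  cosα=0.2588 sinα=-0.9659 | (5,1) | tMaxX 2.3955 tMaxY 0.6522 | tΔX 3.8637 tΔY 1.0353
    t=0.6522 [y] (5,0) — stop
  → r_4 = 0.6522

ranges = [1.4183, 0.7400, 0.7275, 0.6522]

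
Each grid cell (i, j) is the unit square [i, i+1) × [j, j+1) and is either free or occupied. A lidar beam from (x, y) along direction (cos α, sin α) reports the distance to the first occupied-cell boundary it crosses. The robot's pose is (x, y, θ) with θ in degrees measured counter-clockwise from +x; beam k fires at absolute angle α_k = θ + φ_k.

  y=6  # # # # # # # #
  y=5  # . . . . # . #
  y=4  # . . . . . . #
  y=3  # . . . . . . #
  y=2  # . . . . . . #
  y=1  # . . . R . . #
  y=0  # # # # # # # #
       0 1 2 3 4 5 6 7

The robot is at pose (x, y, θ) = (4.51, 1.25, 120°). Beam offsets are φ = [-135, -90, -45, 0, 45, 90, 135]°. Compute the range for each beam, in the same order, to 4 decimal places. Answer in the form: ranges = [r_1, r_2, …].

ranges = [0.9659, 2.8752, 3.8823, 5.4848, 3.6338, 0.5000, 0.2588]

beam 1: φ=-135°, α=345°
  d=(0.9659,-0.2588)  start (4,1)  tX=0.5073 tY=0.9659  stride 1/|dx|=1.0353 1/|dy|=3.8637
    cross x-line → (5,1), t=0.5073
    cross y-line → (5,0), t=0.9659 (wall)
  → r_1 = 0.9659
beam 2: φ=-90°, α=30°
  d=(0.8660,0.5000)  start (4,1)  tX=0.5658 tY=1.5000  stride 1/|dx|=1.1547 1/|dy|=2.0000
    cross x-line → (5,1), t=0.5658
    cross y-line → (5,2), t=1.5000
    cross x-line → (6,2), t=1.7205
    cross x-line → (7,2), t=2.8752 (wall)
  → r_2 = 2.8752
beam 3: φ=-45°, α=75°
  d=(0.2588,0.9659)  start (4,1)  tX=1.8932 tY=0.7765  stride 1/|dx|=3.8637 1/|dy|=1.0353
    cross y-line → (4,2), t=0.7765
    cross y-line → (4,3), t=1.8117
    cross x-line → (5,3), t=1.8932
    cross y-line → (5,4), t=2.8470
    cross y-line → (5,5), t=3.8823 (wall)
  → r_3 = 3.8823
beam 4: φ=0°, α=120°
  d=(-0.5000,0.8660)  start (4,1)  tX=1.0200 tY=0.8660  stride 1/|dx|=2.0000 1/|dy|=1.1547
    cross y-line → (4,2), t=0.8660
    cross x-line → (3,2), t=1.0200
    cross y-line → (3,3), t=2.0207
    cross x-line → (2,3), t=3.0200
    cross y-line → (2,4), t=3.1754
    cross y-line → (2,5), t=4.3301
    cross x-line → (1,5), t=5.0200
    cross y-line → (1,6), t=5.4848 (wall)
  → r_4 = 5.4848
beam 5: φ=45°, α=165°
  d=(-0.9659,0.2588)  start (4,1)  tX=0.5280 tY=2.8978  stride 1/|dx|=1.0353 1/|dy|=3.8637
    cross x-line → (3,1), t=0.5280
    cross x-line → (2,1), t=1.5633
    cross x-line → (1,1), t=2.5985
    cross y-line → (1,2), t=2.8978
    cross x-line → (0,2), t=3.6338 (wall)
  → r_5 = 3.6338
beam 6: φ=90°, α=210°
  d=(-0.8660,-0.5000)  start (4,1)  tX=0.5889 tY=0.5000  stride 1/|dx|=1.1547 1/|dy|=2.0000
    cross y-line → (4,0), t=0.5000 (wall)
  → r_6 = 0.5000
beam 7: φ=135°, α=255°
  d=(-0.2588,-0.9659)  start (4,1)  tX=1.9705 tY=0.2588  stride 1/|dx|=3.8637 1/|dy|=1.0353
    cross y-line → (4,0), t=0.2588 (wall)
  → r_7 = 0.2588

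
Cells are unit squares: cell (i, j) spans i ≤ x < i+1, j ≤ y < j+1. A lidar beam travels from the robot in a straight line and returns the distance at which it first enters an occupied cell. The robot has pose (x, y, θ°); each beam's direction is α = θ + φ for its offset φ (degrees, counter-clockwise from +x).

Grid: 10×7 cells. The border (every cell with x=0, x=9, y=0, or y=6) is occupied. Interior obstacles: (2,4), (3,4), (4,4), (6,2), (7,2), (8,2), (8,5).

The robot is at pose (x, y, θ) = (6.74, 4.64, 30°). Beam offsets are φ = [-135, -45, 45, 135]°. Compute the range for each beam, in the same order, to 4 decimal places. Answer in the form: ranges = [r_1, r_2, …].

beam 1: φ=-135°, α=255°
  cosα=-0.2588 sinα=-0.9659 | (6,4) | tMaxX 2.8591 tMaxY 0.6626 | tΔX 3.8637 tΔY 1.0353
    t=0.6626 [y] (6,3)
    t=1.6979 [y] (6,2) — stop
  → r_1 = 1.6979
beam 2: φ=-45°, α=345°
  cosα=0.9659 sinα=-0.2588 | (6,4) | tMaxX 0.2692 tMaxY 2.4728 | tΔX 1.0353 tΔY 3.8637
    t=0.2692 [x] (7,4)
    t=1.3044 [x] (8,4)
    t=2.3397 [x] (9,4) — stop
  → r_2 = 2.3397
beam 3: φ=45°, α=75°
  cosα=0.2588 sinα=0.9659 | (6,4) | tMaxX 1.0046 tMaxY 0.3727 | tΔX 3.8637 tΔY 1.0353
    t=0.3727 [y] (6,5)
    t=1.0046 [x] (7,5)
    t=1.4080 [y] (7,6) — stop
  → r_3 = 1.4080
beam 4: φ=135°, α=165°
  cosα=-0.9659 sinα=0.2588 | (6,4) | tMaxX 0.7661 tMaxY 1.3909 | tΔX 1.0353 tΔY 3.8637
    t=0.7661 [x] (5,4)
    t=1.3909 [y] (5,5)
    t=1.8014 [x] (4,5)
    t=2.8367 [x] (3,5)
    t=3.8719 [x] (2,5)
    t=4.9072 [x] (1,5)
    t=5.2546 [y] (1,6) — stop
  → r_4 = 5.2546

ranges = [1.6979, 2.3397, 1.4080, 5.2546]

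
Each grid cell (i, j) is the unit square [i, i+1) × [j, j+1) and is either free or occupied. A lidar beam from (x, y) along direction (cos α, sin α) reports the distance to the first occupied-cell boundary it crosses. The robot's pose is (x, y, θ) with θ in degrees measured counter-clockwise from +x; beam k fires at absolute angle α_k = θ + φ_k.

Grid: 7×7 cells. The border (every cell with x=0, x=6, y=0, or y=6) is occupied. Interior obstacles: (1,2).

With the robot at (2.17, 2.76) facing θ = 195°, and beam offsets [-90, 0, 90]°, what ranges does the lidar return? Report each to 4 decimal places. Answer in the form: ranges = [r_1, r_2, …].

beam 1: φ=-90°, α=105°
  cosα=-0.2588 sinα=0.9659 | (2,2) | tMaxX 0.6568 tMaxY 0.2485 | tΔX 3.8637 tΔY 1.0353
    t=0.2485 [y] (2,3)
    t=0.6568 [x] (1,3)
    t=1.2837 [y] (1,4)
    t=2.3190 [y] (1,5)
    t=3.3543 [y] (1,6) — stop
  → r_1 = 3.3543
beam 2: φ=0°, α=195°
  cosα=-0.9659 sinα=-0.2588 | (2,2) | tMaxX 0.1760 tMaxY 2.9364 | tΔX 1.0353 tΔY 3.8637
    t=0.1760 [x] (1,2) — stop
  → r_2 = 0.1760
beam 3: φ=90°, α=285°
  cosα=0.2588 sinα=-0.9659 | (2,2) | tMaxX 3.2069 tMaxY 0.7868 | tΔX 3.8637 tΔY 1.0353
    t=0.7868 [y] (2,1)
    t=1.8221 [y] (2,0) — stop
  → r_3 = 1.8221

ranges = [3.3543, 0.1760, 1.8221]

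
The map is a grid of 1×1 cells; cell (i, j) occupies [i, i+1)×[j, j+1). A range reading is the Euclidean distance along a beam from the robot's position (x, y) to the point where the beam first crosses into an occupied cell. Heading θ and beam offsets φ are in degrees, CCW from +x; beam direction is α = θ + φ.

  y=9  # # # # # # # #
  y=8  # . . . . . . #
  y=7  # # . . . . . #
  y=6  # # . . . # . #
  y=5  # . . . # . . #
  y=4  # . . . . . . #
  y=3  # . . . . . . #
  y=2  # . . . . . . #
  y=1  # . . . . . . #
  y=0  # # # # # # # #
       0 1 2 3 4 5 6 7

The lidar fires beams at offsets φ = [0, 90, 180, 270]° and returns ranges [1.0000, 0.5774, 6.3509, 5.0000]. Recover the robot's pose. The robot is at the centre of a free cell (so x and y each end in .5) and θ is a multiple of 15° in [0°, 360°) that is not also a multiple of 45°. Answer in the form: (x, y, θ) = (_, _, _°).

(x, y, θ) = (2.5, 6.5, 120°)

Enumerate (i+0.5, j+0.5, θ) over the 44 free cells and 16 admissible headings. For each, cast all 4 beams and compare to the given ranges.
  (4.5, 2.5, 15°): beam 1 = 2.5882 ≠ 1.0000 ✗
  (4.5, 1.5, 165°): beam 1 = 3.6235 ≠ 1.0000 ✗
  (5.5, 8.5, 285°): beam 1 = 1.5529 ≠ 1.0000 ✗
  (1.5, 4.5, 195°): beam 1 = 0.5176 ≠ 1.0000 ✗
  …
  (2.5, 6.5, 120°): r_1=1.0000, r_2=0.5774, r_3=6.3509, r_4=5.0000 — all match ✓
Only this pose fits every beam.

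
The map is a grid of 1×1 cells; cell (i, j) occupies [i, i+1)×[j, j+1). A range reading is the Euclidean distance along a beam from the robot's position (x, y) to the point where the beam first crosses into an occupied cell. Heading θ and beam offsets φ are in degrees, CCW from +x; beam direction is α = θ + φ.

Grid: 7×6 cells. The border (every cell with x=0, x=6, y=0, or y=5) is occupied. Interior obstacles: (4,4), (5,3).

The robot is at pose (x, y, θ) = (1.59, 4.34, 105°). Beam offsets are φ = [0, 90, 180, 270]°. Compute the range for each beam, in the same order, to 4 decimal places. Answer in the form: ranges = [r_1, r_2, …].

ranges = [0.6833, 0.6108, 3.4578, 2.4950]

beam 1: φ=0°, α=105°
  cosα=-0.2588 sinα=0.9659 | (1,4) | tMaxX 2.2796 tMaxY 0.6833 | tΔX 3.8637 tΔY 1.0353
    t=0.6833 [y] (1,5) — stop
  → r_1 = 0.6833
beam 2: φ=90°, α=195°
  cosα=-0.9659 sinα=-0.2588 | (1,4) | tMaxX 0.6108 tMaxY 1.3137 | tΔX 1.0353 tΔY 3.8637
    t=0.6108 [x] (0,4) — stop
  → r_2 = 0.6108
beam 3: φ=180°, α=285°
  cosα=0.2588 sinα=-0.9659 | (1,4) | tMaxX 1.5841 tMaxY 0.3520 | tΔX 3.8637 tΔY 1.0353
    t=0.3520 [y] (1,3)
    t=1.3873 [y] (1,2)
    t=1.5841 [x] (2,2)
    t=2.4225 [y] (2,1)
    t=3.4578 [y] (2,0) — stop
  → r_3 = 3.4578
beam 4: φ=270°, α=15°
  cosα=0.9659 sinα=0.2588 | (1,4) | tMaxX 0.4245 tMaxY 2.5500 | tΔX 1.0353 tΔY 3.8637
    t=0.4245 [x] (2,4)
    t=1.4597 [x] (3,4)
    t=2.4950 [x] (4,4) — stop
  → r_4 = 2.4950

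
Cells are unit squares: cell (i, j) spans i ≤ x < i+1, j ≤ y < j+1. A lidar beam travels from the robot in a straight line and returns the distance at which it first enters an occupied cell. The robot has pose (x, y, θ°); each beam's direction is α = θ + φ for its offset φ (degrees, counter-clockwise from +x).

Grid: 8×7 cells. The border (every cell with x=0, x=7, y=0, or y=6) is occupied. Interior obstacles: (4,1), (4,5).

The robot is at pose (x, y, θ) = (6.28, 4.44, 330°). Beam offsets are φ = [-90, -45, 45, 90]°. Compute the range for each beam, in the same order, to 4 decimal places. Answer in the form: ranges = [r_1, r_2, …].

beam 1: φ=-90°, α=240°
  d=(-0.5000,-0.8660)  start (6,4)  tX=0.5600 tY=0.5081  stride 1/|dx|=2.0000 1/|dy|=1.1547
    cross y-line → (6,3), t=0.5081
    cross x-line → (5,3), t=0.5600
    cross y-line → (5,2), t=1.6628
    cross x-line → (4,2), t=2.5600
    cross y-line → (4,1), t=2.8175 (wall)
  → r_1 = 2.8175
beam 2: φ=-45°, α=285°
  d=(0.2588,-0.9659)  start (6,4)  tX=2.7819 tY=0.4555  stride 1/|dx|=3.8637 1/|dy|=1.0353
    cross y-line → (6,3), t=0.4555
    cross y-line → (6,2), t=1.4908
    cross y-line → (6,1), t=2.5261
    cross x-line → (7,1), t=2.7819 (wall)
  → r_2 = 2.7819
beam 3: φ=45°, α=15°
  d=(0.9659,0.2588)  start (6,4)  tX=0.7454 tY=2.1637  stride 1/|dx|=1.0353 1/|dy|=3.8637
    cross x-line → (7,4), t=0.7454 (wall)
  → r_3 = 0.7454
beam 4: φ=90°, α=60°
  d=(0.5000,0.8660)  start (6,4)  tX=1.4400 tY=0.6466  stride 1/|dx|=2.0000 1/|dy|=1.1547
    cross y-line → (6,5), t=0.6466
    cross x-line → (7,5), t=1.4400 (wall)
  → r_4 = 1.4400

ranges = [2.8175, 2.7819, 0.7454, 1.4400]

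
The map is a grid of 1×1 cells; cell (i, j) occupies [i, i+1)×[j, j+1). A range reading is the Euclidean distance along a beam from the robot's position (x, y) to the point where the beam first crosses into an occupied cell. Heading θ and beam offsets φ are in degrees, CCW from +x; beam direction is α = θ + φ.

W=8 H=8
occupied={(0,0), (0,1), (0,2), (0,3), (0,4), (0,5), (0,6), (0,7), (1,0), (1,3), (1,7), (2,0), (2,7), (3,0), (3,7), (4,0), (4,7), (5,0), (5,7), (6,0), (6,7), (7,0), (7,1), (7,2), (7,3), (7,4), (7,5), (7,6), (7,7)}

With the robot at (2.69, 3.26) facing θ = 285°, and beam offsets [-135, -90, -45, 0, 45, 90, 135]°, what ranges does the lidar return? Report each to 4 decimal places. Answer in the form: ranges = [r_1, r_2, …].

beam 1: φ=-135°, α=150°
  d=(-0.8660,0.5000)  start (2,3)  tX=0.7967 tY=1.4800  stride 1/|dx|=1.1547 1/|dy|=2.0000
    cross x-line → (1,3), t=0.7967 (wall)
  → r_1 = 0.7967
beam 2: φ=-90°, α=195°
  d=(-0.9659,-0.2588)  start (2,3)  tX=0.7143 tY=1.0046  stride 1/|dx|=1.0353 1/|dy|=3.8637
    cross x-line → (1,3), t=0.7143 (wall)
  → r_2 = 0.7143
beam 3: φ=-45°, α=240°
  d=(-0.5000,-0.8660)  start (2,3)  tX=1.3800 tY=0.3002  stride 1/|dx|=2.0000 1/|dy|=1.1547
    cross y-line → (2,2), t=0.3002
    cross x-line → (1,2), t=1.3800
    cross y-line → (1,1), t=1.4549
    cross y-line → (1,0), t=2.6096 (wall)
  → r_3 = 2.6096
beam 4: φ=0°, α=285°
  d=(0.2588,-0.9659)  start (2,3)  tX=1.1977 tY=0.2692  stride 1/|dx|=3.8637 1/|dy|=1.0353
    cross y-line → (2,2), t=0.2692
    cross x-line → (3,2), t=1.1977
    cross y-line → (3,1), t=1.3044
    cross y-line → (3,0), t=2.3397 (wall)
  → r_4 = 2.3397
beam 5: φ=45°, α=330°
  d=(0.8660,-0.5000)  start (2,3)  tX=0.3580 tY=0.5200  stride 1/|dx|=1.1547 1/|dy|=2.0000
    cross x-line → (3,3), t=0.3580
    cross y-line → (3,2), t=0.5200
    cross x-line → (4,2), t=1.5127
    cross y-line → (4,1), t=2.5200
    cross x-line → (5,1), t=2.6674
    cross x-line → (6,1), t=3.8221
    cross y-line → (6,0), t=4.5200 (wall)
  → r_5 = 4.5200
beam 6: φ=90°, α=15°
  d=(0.9659,0.2588)  start (2,3)  tX=0.3209 tY=2.8591  stride 1/|dx|=1.0353 1/|dy|=3.8637
    cross x-line → (3,3), t=0.3209
    cross x-line → (4,3), t=1.3562
    cross x-line → (5,3), t=2.3915
    cross y-line → (5,4), t=2.8591
    cross x-line → (6,4), t=3.4268
    cross x-line → (7,4), t=4.4620 (wall)
  → r_6 = 4.4620
beam 7: φ=135°, α=60°
  d=(0.5000,0.8660)  start (2,3)  tX=0.6200 tY=0.8545  stride 1/|dx|=2.0000 1/|dy|=1.1547
    cross x-line → (3,3), t=0.6200
    cross y-line → (3,4), t=0.8545
    cross y-line → (3,5), t=2.0092
    cross x-line → (4,5), t=2.6200
    cross y-line → (4,6), t=3.1639
    cross y-line → (4,7), t=4.3186 (wall)
  → r_7 = 4.3186

ranges = [0.7967, 0.7143, 2.6096, 2.3397, 4.5200, 4.4620, 4.3186]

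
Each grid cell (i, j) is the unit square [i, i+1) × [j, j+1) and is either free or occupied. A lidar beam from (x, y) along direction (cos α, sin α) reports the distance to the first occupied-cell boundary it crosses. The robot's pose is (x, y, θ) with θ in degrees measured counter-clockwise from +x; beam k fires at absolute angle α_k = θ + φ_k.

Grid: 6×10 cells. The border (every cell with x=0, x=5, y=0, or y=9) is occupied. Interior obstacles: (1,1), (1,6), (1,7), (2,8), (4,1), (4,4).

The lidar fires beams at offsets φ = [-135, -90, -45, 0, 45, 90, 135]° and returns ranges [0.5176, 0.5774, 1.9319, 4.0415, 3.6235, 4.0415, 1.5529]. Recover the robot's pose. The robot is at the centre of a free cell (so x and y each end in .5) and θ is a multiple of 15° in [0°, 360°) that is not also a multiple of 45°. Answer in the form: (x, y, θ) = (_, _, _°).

(x, y, θ) = (1.5, 4.5, 300°)

Candidates: 26 free-cell centres × 16 headings = 416 poses. Raycast each; keep the one whose scan matches to 4 dp.
  (4.5, 6.5, 75°): beam 1 = 1.0000 ≠ 0.5176 ✗
  (1.5, 2.5, 210°): beam 1 = 5.6940 ≠ 0.5176 ✗
  (4.5, 2.5, 210°): beam 1 = 1.5529 ≠ 0.5176 ✗
  …
  (1.5, 4.5, 300°): r_1=0.5176, r_2=0.5774, r_3=1.9319, r_4=4.0415, r_5=3.6235, r_6=4.0415, r_7=1.5529 — all match ✓
No second candidate reproduces the full scan.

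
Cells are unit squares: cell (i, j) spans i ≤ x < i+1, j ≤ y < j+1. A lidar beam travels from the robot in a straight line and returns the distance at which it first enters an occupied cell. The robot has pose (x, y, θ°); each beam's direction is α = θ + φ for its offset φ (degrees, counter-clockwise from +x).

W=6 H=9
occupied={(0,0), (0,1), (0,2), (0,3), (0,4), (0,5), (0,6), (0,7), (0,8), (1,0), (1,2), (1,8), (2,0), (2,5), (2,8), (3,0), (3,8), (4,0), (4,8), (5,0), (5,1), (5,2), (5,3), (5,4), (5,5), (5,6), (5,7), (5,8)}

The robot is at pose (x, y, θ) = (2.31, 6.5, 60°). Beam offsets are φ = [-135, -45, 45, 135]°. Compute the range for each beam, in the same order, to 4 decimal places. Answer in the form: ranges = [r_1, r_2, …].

ranges = [0.5176, 2.7849, 1.5529, 1.3562]

beam 1: φ=-135°, α=285°
  direction (0.2588, -0.9659); cell (2,6); t to first gridline: x 2.6660, y 0.5176 (then +3.8637 / +1.0353)
    (2,5) via y @ 0.5176  # hit
  → r_1 = 0.5176
beam 2: φ=-45°, α=15°
  direction (0.9659, 0.2588); cell (2,6); t to first gridline: x 0.7143, y 1.9319 (then +1.0353 / +3.8637)
    (3,6) via x @ 0.7143
    (4,6) via x @ 1.7496
    (4,7) via y @ 1.9319
    (5,7) via x @ 2.7849  # hit
  → r_2 = 2.7849
beam 3: φ=45°, α=105°
  direction (-0.2588, 0.9659); cell (2,6); t to first gridline: x 1.1977, y 0.5176 (then +3.8637 / +1.0353)
    (2,7) via y @ 0.5176
    (1,7) via x @ 1.1977
    (1,8) via y @ 1.5529  # hit
  → r_3 = 1.5529
beam 4: φ=135°, α=195°
  direction (-0.9659, -0.2588); cell (2,6); t to first gridline: x 0.3209, y 1.9319 (then +1.0353 / +3.8637)
    (1,6) via x @ 0.3209
    (0,6) via x @ 1.3562  # hit
  → r_4 = 1.3562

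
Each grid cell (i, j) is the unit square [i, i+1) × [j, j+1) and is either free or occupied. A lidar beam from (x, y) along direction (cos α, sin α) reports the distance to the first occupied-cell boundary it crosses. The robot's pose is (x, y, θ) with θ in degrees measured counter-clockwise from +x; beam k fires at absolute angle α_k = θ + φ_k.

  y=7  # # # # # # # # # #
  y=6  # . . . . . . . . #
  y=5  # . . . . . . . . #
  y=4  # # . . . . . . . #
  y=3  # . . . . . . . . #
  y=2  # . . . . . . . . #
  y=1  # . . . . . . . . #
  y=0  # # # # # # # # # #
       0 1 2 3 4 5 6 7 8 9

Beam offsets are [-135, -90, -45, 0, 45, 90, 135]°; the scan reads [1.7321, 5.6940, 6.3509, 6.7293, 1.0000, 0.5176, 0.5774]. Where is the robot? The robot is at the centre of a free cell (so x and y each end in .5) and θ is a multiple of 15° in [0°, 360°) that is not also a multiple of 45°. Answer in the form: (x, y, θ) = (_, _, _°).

The pose lattice has 47·16 = 752 candidates. Test each by forward raycasting.
  (6.5, 5.5, 165°): beam 1 = 2.8868 ≠ 1.7321 ✗
  (4.5, 5.5, 30°): beam 1 = 4.6587 ≠ 1.7321 ✗
  (1.5, 1.5, 210°): beam 1 = 5.6940 ≠ 1.7321 ✗
  (6.5, 4.5, 30°): beam 1 = 3.6235 ≠ 1.7321 ✗
  (5.5, 4.5, 255°): beam 1 = 2.8868 ≠ 1.7321 ✗
  …
  (7.5, 1.5, 165°): r_1=1.7321, r_2=5.6940, r_3=6.3509, r_4=6.7293, r_5=1.0000, r_6=0.5176, r_7=0.5774 — all match ✓
No second candidate reproduces the full scan.

(x, y, θ) = (7.5, 1.5, 165°)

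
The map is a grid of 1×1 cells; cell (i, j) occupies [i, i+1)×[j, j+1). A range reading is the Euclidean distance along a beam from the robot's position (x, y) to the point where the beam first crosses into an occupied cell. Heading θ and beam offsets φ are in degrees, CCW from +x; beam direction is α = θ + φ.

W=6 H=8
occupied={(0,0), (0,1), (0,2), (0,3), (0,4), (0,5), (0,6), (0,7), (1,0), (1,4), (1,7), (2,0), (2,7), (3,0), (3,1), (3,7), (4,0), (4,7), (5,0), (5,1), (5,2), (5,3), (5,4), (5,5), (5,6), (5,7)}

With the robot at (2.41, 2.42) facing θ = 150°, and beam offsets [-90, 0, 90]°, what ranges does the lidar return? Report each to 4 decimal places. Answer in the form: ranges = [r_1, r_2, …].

ranges = [5.1800, 1.6281, 1.6397]

beam 1: φ=-90°, α=60°
  d=(0.5000,0.8660)  start (2,2)  tX=1.1800 tY=0.6697  stride 1/|dx|=2.0000 1/|dy|=1.1547
    cross y-line → (2,3), t=0.6697
    cross x-line → (3,3), t=1.1800
    cross y-line → (3,4), t=1.8244
    cross y-line → (3,5), t=2.9791
    cross x-line → (4,5), t=3.1800
    cross y-line → (4,6), t=4.1338
    cross x-line → (5,6), t=5.1800 (wall)
  → r_1 = 5.1800
beam 2: φ=0°, α=150°
  d=(-0.8660,0.5000)  start (2,2)  tX=0.4734 tY=1.1600  stride 1/|dx|=1.1547 1/|dy|=2.0000
    cross x-line → (1,2), t=0.4734
    cross y-line → (1,3), t=1.1600
    cross x-line → (0,3), t=1.6281 (wall)
  → r_2 = 1.6281
beam 3: φ=90°, α=240°
  d=(-0.5000,-0.8660)  start (2,2)  tX=0.8200 tY=0.4850  stride 1/|dx|=2.0000 1/|dy|=1.1547
    cross y-line → (2,1), t=0.4850
    cross x-line → (1,1), t=0.8200
    cross y-line → (1,0), t=1.6397 (wall)
  → r_3 = 1.6397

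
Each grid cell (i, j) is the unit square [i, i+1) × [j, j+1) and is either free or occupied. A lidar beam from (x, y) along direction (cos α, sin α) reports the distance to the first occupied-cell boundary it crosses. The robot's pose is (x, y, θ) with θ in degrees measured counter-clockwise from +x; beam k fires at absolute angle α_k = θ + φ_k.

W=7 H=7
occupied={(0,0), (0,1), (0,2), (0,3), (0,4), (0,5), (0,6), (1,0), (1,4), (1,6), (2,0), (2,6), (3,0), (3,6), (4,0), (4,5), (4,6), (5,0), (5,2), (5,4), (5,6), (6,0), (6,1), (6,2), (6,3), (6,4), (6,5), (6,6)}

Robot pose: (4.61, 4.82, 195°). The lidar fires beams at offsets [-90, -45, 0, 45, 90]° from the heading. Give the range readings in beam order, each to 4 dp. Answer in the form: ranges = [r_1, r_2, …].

ranges = [0.1863, 0.3600, 2.7021, 4.4110, 1.8842]

beam 1: φ=-90°, α=105°
  direction (-0.2588, 0.9659); cell (4,4); t to first gridline: x 2.3569, y 0.1863 (then +3.8637 / +1.0353)
    (4,5) via y @ 0.1863  # hit
  → r_1 = 0.1863
beam 2: φ=-45°, α=150°
  direction (-0.8660, 0.5000); cell (4,4); t to first gridline: x 0.7044, y 0.3600 (then +1.1547 / +2.0000)
    (4,5) via y @ 0.3600  # hit
  → r_2 = 0.3600
beam 3: φ=0°, α=195°
  direction (-0.9659, -0.2588); cell (4,4); t to first gridline: x 0.6315, y 3.1682 (then +1.0353 / +3.8637)
    (3,4) via x @ 0.6315
    (2,4) via x @ 1.6668
    (1,4) via x @ 2.7021  # hit
  → r_3 = 2.7021
beam 4: φ=45°, α=240°
  direction (-0.5000, -0.8660); cell (4,4); t to first gridline: x 1.2200, y 0.9469 (then +2.0000 / +1.1547)
    (4,3) via y @ 0.9469
    (3,3) via x @ 1.2200
    (3,2) via y @ 2.1016
    (2,2) via x @ 3.2200
    (2,1) via y @ 3.2563
    (2,0) via y @ 4.4110  # hit
  → r_4 = 4.4110
beam 5: φ=90°, α=285°
  direction (0.2588, -0.9659); cell (4,4); t to first gridline: x 1.5068, y 0.8489 (then +3.8637 / +1.0353)
    (4,3) via y @ 0.8489
    (5,3) via x @ 1.5068
    (5,2) via y @ 1.8842  # hit
  → r_5 = 1.8842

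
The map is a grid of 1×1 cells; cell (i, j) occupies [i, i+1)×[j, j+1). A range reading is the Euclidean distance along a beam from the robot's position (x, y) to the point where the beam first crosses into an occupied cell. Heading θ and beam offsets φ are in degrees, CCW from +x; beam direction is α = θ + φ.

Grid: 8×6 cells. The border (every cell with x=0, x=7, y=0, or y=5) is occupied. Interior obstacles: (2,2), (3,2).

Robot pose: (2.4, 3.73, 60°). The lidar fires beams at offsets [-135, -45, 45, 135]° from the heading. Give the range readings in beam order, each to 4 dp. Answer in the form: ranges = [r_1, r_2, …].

beam 1: φ=-135°, α=285°
  direction (0.2588, -0.9659); cell (2,3); t to first gridline: x 2.3182, y 0.7558 (then +3.8637 / +1.0353)
    (2,2) via y @ 0.7558  # hit
  → r_1 = 0.7558
beam 2: φ=-45°, α=15°
  direction (0.9659, 0.2588); cell (2,3); t to first gridline: x 0.6212, y 1.0432 (then +1.0353 / +3.8637)
    (3,3) via x @ 0.6212
    (3,4) via y @ 1.0432
    (4,4) via x @ 1.6564
    (5,4) via x @ 2.6917
    (6,4) via x @ 3.7270
    (7,4) via x @ 4.7623  # hit
  → r_2 = 4.7623
beam 3: φ=45°, α=105°
  direction (-0.2588, 0.9659); cell (2,3); t to first gridline: x 1.5455, y 0.2795 (then +3.8637 / +1.0353)
    (2,4) via y @ 0.2795
    (2,5) via y @ 1.3148  # hit
  → r_3 = 1.3148
beam 4: φ=135°, α=195°
  direction (-0.9659, -0.2588); cell (2,3); t to first gridline: x 0.4141, y 2.8205 (then +1.0353 / +3.8637)
    (1,3) via x @ 0.4141
    (0,3) via x @ 1.4494  # hit
  → r_4 = 1.4494

ranges = [0.7558, 4.7623, 1.3148, 1.4494]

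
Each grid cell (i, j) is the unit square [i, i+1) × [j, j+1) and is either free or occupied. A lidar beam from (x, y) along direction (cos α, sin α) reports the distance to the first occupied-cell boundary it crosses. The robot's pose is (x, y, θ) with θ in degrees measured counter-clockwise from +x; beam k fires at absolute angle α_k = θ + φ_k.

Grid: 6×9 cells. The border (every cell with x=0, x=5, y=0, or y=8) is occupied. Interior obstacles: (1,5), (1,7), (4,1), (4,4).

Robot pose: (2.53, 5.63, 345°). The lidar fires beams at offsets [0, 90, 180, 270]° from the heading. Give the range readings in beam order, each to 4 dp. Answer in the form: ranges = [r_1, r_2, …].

beam 1: φ=0°, α=345°
  dir = (cos 345°, sin 345°) = (0.9659, -0.2588); from cell (2,5)
  next x-line at t=0.4866, next y-line at t=2.4341; Δt_x=1.0353, Δt_y=3.8637
    x: enter (3,5) at t=0.4866
    x: enter (4,5) at t=1.5219
    y: enter (4,4) at t=2.4341 ← occupied
  → r_1 = 2.4341
beam 2: φ=90°, α=75°
  dir = (cos 75°, sin 75°) = (0.2588, 0.9659); from cell (2,5)
  next x-line at t=1.8159, next y-line at t=0.3831; Δt_x=3.8637, Δt_y=1.0353
    y: enter (2,6) at t=0.3831
    y: enter (2,7) at t=1.4183
    x: enter (3,7) at t=1.8159
    y: enter (3,8) at t=2.4536 ← occupied
  → r_2 = 2.4536
beam 3: φ=180°, α=165°
  dir = (cos 165°, sin 165°) = (-0.9659, 0.2588); from cell (2,5)
  next x-line at t=0.5487, next y-line at t=1.4296; Δt_x=1.0353, Δt_y=3.8637
    x: enter (1,5) at t=0.5487 ← occupied
  → r_3 = 0.5487
beam 4: φ=270°, α=255°
  dir = (cos 255°, sin 255°) = (-0.2588, -0.9659); from cell (2,5)
  next x-line at t=2.0478, next y-line at t=0.6522; Δt_x=3.8637, Δt_y=1.0353
    y: enter (2,4) at t=0.6522
    y: enter (2,3) at t=1.6875
    x: enter (1,3) at t=2.0478
    y: enter (1,2) at t=2.7228
    y: enter (1,1) at t=3.7581
    y: enter (1,0) at t=4.7933 ← occupied
  → r_4 = 4.7933

ranges = [2.4341, 2.4536, 0.5487, 4.7933]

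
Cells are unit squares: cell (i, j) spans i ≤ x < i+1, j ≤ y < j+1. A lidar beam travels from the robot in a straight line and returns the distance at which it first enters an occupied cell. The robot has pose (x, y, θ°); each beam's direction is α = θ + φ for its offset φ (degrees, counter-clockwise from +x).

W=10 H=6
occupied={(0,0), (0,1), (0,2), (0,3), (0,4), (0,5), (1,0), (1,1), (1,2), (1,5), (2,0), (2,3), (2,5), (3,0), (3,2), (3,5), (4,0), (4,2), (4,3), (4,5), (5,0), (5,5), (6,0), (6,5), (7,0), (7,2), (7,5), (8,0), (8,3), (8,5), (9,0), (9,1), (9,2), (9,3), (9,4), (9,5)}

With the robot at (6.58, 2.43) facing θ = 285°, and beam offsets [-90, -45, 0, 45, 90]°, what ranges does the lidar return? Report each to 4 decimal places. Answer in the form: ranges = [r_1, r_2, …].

beam 1: φ=-90°, α=195°
  direction (-0.9659, -0.2588); cell (6,2); t to first gridline: x 0.6005, y 1.6614 (then +1.0353 / +3.8637)
    (5,2) via x @ 0.6005
    (4,2) via x @ 1.6357  # hit
  → r_1 = 1.6357
beam 2: φ=-45°, α=240°
  direction (-0.5000, -0.8660); cell (6,2); t to first gridline: x 1.1600, y 0.4965 (then +2.0000 / +1.1547)
    (6,1) via y @ 0.4965
    (5,1) via x @ 1.1600
    (5,0) via y @ 1.6512  # hit
  → r_2 = 1.6512
beam 3: φ=0°, α=285°
  direction (0.2588, -0.9659); cell (6,2); t to first gridline: x 1.6228, y 0.4452 (then +3.8637 / +1.0353)
    (6,1) via y @ 0.4452
    (6,0) via y @ 1.4804  # hit
  → r_3 = 1.4804
beam 4: φ=45°, α=330°
  direction (0.8660, -0.5000); cell (6,2); t to first gridline: x 0.4850, y 0.8600 (then +1.1547 / +2.0000)
    (7,2) via x @ 0.4850  # hit
  → r_4 = 0.4850
beam 5: φ=90°, α=15°
  direction (0.9659, 0.2588); cell (6,2); t to first gridline: x 0.4348, y 2.2023 (then +1.0353 / +3.8637)
    (7,2) via x @ 0.4348  # hit
  → r_5 = 0.4348

ranges = [1.6357, 1.6512, 1.4804, 0.4850, 0.4348]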